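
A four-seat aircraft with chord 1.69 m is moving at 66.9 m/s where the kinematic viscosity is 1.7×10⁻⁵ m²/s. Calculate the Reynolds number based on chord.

Re = 6.65×10^6

Re = v·c/ν = 66.9 × 1.69 / (1.7×10⁻⁵) = 6.65×10^6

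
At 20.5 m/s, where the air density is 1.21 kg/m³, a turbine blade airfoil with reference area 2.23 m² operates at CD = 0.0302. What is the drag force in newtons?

D = ½ρv²S·CD = ½ × 1.21 × 20.5² × 2.23 × 0.0302 = 17.1 N

D = 17.1 N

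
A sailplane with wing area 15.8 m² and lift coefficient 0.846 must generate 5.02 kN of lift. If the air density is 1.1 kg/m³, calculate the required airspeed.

L = ½ρv²S·CL ⇒ v = √(2L/(ρ·S·CL))
v = √(2 × 5020 / (1.1 × 15.8 × 0.846)) = √682.8 = 26.1 m/s

v = 26.1 m/s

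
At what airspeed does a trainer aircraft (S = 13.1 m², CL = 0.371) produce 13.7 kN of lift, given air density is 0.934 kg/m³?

L = ½ρv²S·CL ⇒ v = √(2L/(ρ·S·CL))
v = √(2 × 13700 / (0.934 × 13.1 × 0.371)) = √6036 = 77.7 m/s

v = 77.7 m/s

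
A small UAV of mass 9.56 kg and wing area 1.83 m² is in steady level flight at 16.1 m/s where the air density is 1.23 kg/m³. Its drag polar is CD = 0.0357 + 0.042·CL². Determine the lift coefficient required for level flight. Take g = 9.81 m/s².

In steady level flight, lift balances weight: W = mg = 9.56 × 9.81 = 93.784 N.
q = ½ρv² = ½ × 1.23 × 16.1² = 159.4 Pa.
Required CL = L/(qS) = 93.784/(159.4·1.83) = 0.3215.

CL = 0.321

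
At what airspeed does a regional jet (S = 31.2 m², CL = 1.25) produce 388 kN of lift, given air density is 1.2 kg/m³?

v = 129 m/s

L = ½ρv²S·CL ⇒ v = √(2L/(ρ·S·CL))
v = √(2 × 3.88×10^5 / (1.2 × 31.2 × 1.25)) = √16580 = 129 m/s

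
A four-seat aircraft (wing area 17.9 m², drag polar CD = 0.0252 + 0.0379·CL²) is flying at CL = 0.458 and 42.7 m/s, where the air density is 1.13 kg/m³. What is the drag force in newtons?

CD = 0.0252 + 0.0379 × 0.458² = 0.03315
D = ½ρv²S·CD = ½ × 1.13 × 42.7² × 17.9 × 0.03315 = 611 N

D = 611 N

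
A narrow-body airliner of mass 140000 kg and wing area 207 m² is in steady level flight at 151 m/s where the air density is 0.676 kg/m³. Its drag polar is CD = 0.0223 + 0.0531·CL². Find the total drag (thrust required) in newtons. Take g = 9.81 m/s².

In steady level flight, lift balances weight: W = mg = 140000 × 9.81 = 1.3734×10^6 N.
Dynamic pressure q = 0.5 × 0.676 × 151² = 7707 Pa.
Required CL = L/(qS) = 1.3734×10^6/(7707·207) = 0.8609.
CD = 0.0223 + 0.0531 × 0.8609² = 0.06166.
D = q·S·CD = 7707 × 207 × 0.06166 = 98360 N

D = 98400 N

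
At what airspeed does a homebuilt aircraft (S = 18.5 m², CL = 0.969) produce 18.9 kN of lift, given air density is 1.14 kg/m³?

L = ½ρv²S·CL ⇒ v = √(2L/(ρ·S·CL))
v = √(2 × 18900 / (1.14 × 18.5 × 0.969)) = √1850 = 43 m/s

v = 43 m/s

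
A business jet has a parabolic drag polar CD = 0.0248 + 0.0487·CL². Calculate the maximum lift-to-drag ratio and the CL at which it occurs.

(L/D)max = 14.4, at CL = 0.714

For CD = CD0 + K·CL², (L/D)max occurs at CL* = √(CD0/K) and equals 1/(2√(K·CD0)).
(L/D)max = 1/(2√(0.0487 × 0.0248)) = 1/(2 × 0.03475) = 14.4
CL* = √(0.0248/0.0487) = 0.714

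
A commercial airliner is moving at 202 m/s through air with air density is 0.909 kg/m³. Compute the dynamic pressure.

q = 18500 Pa

q = ½ρv² = ½ × 0.909 × 202² = 18500 Pa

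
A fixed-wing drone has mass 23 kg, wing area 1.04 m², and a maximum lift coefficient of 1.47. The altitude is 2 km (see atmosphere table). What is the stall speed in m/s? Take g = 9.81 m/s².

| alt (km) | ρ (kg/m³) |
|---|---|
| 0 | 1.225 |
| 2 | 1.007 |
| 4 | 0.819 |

V_stall = 17.1 m/s

At 2 km, from the table: ρ = 1.007 kg/m³.
At stall, lift equals weight: L = W = m·g = 23 × 9.81 = 225.6 N.
From L = ½ρV²S·CL,max = W: V_stall = √(2W/(ρSCL,max)) = √(2·225.6/(1.007·1.04·1.47))
V_stall = √293.1 = 17.1 m/s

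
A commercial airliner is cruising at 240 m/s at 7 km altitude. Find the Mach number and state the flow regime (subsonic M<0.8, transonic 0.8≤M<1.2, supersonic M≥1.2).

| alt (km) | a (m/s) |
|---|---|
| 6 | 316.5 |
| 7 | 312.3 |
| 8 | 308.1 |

At 7 km, from the table: a = 312.3 m/s.
M = v/a = 240 / 312.3 = 0.768
M = 0.768 → subsonic.

M = 0.768 (subsonic)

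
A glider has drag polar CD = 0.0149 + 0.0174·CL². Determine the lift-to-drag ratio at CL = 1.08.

L/D = 30.7

CD = 0.0149 + 0.0174 × 1.08² = 0.0352
L/D = CL/CD = 1.08 / 0.0352 = 30.7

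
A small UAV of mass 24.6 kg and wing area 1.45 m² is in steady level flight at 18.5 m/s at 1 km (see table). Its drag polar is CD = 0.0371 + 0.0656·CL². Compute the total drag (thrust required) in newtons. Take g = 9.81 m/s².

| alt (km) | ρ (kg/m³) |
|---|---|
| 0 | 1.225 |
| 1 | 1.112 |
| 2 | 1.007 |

D = 24.1 N

At 1 km, from the table: ρ = 1.112 kg/m³.
Level flight ⇒ L = W = m·g = 24.6 × 9.81 = 241.33 N.
q = ½ρv² = ½ × 1.112 × 18.5² = 190.3 Pa.
CL = 2W/(ρv²S) = 2×241.33/(1.112×18.5²×1.45) = 0.8746.
CD = 0.0371 + 0.0656 × 0.8746² = 0.08728.
D = q·S·CD = 190.3 × 1.45 × 0.08728 = 24.08 N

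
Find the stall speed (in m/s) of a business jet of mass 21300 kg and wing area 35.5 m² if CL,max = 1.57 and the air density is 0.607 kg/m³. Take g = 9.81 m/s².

V_stall = 111 m/s

Stall occurs when L = W at CL,max. W = mg = 21300 × 9.81 = 2.09×10^5 N.
V_stall = √(2W/(ρ·S·CL,max)) = √(2 × 2.09×10^5 / (0.607 × 35.5 × 1.57))
V_stall = √12350 = 111 m/s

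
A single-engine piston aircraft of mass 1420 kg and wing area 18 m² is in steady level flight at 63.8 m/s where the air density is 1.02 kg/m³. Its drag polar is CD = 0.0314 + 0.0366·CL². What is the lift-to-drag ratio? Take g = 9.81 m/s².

L/D = 10.2

Weight W = mg = 1420 × 9.81 = 13930 N; in level flight L = W.
Dynamic pressure q = 0.5 × 1.02 × 63.8² = 2076 Pa.
CL = W/(q·S) = 13930 / (2076 × 18) = 0.3728.
CD = 0.0314 + 0.0366 × 0.3728² = 0.03649.
L/D = CL/CD = 0.3728 / 0.03649 = 10.2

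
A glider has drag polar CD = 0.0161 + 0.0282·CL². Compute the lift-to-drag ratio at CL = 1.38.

CD = 0.0161 + 0.0282 × 1.38² = 0.0698
L/D = CL/CD = 1.38 / 0.0698 = 19.8

L/D = 19.8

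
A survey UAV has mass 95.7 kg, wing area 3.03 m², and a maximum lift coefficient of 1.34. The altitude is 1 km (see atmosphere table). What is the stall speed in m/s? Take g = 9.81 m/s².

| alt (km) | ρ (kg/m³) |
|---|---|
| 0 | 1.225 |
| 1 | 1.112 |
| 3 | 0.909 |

V_stall = 20.4 m/s

At 1 km, from the table: ρ = 1.112 kg/m³.
At stall, lift equals weight: L = W = m·g = 95.7 × 9.81 = 938.8 N.
From L = ½ρV²S·CL,max = W: V_stall = √(2W/(ρSCL,max)) = √(2·938.8/(1.112·3.03·1.34))
V_stall = √415.9 = 20.4 m/s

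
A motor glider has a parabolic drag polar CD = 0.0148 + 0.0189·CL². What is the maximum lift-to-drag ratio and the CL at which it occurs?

For CD = CD0 + K·CL², (L/D)max occurs at CL* = √(CD0/K) and equals 1/(2√(K·CD0)).
(L/D)max = 1/(2√(0.0189 × 0.0148)) = 1/(2 × 0.01672) = 29.9
CL* = √(0.0148/0.0189) = 0.885

(L/D)max = 29.9, at CL = 0.885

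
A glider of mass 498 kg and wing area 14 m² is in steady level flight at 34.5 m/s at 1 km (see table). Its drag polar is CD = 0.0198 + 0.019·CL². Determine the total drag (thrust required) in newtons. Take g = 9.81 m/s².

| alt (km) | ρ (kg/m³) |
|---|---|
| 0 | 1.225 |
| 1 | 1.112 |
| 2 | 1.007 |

D = 232 N

At 1 km, from the table: ρ = 1.112 kg/m³.
Weight W = mg = 498 × 9.81 = 4885.4 N; in level flight L = W.
q = ½ρv² = ½ × 1.112 × 34.5² = 661.8 Pa.
CL = W/(q·S) = 4885.4 / (661.8 × 14) = 0.5273.
CD = 0.0198 + 0.019 × 0.5273² = 0.02508.
D = q·S·CD = 661.8 × 14 × 0.02508 = 232.4 N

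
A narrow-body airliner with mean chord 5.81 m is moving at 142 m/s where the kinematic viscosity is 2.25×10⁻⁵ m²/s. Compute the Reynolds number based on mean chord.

Re = v·c/ν = 142 × 5.81 / (2.25×10⁻⁵) = 3.67×10^7

Re = 3.67×10^7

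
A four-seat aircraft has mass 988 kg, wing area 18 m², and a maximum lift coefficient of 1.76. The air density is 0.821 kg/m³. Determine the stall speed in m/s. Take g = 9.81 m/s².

V_stall = 27.3 m/s

Stall occurs when L = W at CL,max. W = mg = 988 × 9.81 = 9692 N.
V_stall = √(2W/(ρ·S·CL,max)) = √(2 × 9692 / (0.821 × 18 × 1.76))
V_stall = √745.3 = 27.3 m/s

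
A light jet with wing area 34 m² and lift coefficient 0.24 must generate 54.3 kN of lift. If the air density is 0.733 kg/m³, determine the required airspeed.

v = 135 m/s

L = ½ρv²S·CL ⇒ v = √(2L/(ρ·S·CL))
v = √(2 × 54300 / (0.733 × 34 × 0.24)) = √18160 = 135 m/s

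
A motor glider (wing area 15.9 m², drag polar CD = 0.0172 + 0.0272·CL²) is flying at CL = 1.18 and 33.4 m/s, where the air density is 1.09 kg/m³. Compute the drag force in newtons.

D = 532 N

CD = 0.0172 + 0.0272 × 1.18² = 0.05507
D = ½ρv²S·CD = ½ × 1.09 × 33.4² × 15.9 × 0.05507 = 532 N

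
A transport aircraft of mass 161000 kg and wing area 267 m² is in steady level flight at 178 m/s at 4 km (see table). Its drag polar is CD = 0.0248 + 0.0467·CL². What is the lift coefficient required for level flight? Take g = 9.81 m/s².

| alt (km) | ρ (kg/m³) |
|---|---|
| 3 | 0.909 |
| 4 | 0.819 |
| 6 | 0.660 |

At 4 km, from the table: ρ = 0.819 kg/m³.
Weight W = mg = 161000 × 9.81 = 1.5794×10^6 N; in level flight L = W.
q = ½ρv² = ½ × 0.819 × 178² = 12970 Pa.
CL = W/(q·S) = 1.5794×10^6 / (12970 × 267) = 0.4559.

CL = 0.456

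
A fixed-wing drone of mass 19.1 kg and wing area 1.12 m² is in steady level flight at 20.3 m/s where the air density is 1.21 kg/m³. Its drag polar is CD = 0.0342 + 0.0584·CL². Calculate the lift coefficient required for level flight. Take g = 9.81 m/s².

Level flight ⇒ L = W = m·g = 19.1 × 9.81 = 187.37 N.
q = ½ρv² = ½ × 1.21 × 20.3² = 249.3 Pa.
Required CL = L/(qS) = 187.37/(249.3·1.12) = 0.671.

CL = 0.671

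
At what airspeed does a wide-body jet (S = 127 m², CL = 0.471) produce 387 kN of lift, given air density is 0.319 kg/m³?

L = ½ρv²S·CL ⇒ v = √(2L/(ρ·S·CL))
v = √(2 × 3.87×10^5 / (0.319 × 127 × 0.471)) = √40560 = 201 m/s

v = 201 m/s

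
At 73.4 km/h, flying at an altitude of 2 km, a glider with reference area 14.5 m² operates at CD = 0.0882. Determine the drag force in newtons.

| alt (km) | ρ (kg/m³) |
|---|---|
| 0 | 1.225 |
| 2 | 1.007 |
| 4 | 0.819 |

D = 268 N

At 2 km, from the table: ρ = 1.007 kg/m³.
Convert speed: v = 73.4 km/h ÷ 3.6 = 20.39 m/s.
Dynamic pressure q = ½ρv² = ½ × 1.007 × 20.39² = 209.3 Pa.
D = q·S·CD = 209.3 × 14.5 × 0.0882 = 268 N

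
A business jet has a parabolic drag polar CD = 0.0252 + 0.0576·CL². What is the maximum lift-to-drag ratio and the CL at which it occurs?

(L/D)max = 13.1, at CL = 0.661

For CD = CD0 + K·CL², (L/D)max occurs at CL* = √(CD0/K) and equals 1/(2√(K·CD0)).
(L/D)max = 1/(2√(0.0576 × 0.0252)) = 1/(2 × 0.0381) = 13.1
CL* = √(0.0252/0.0576) = 0.661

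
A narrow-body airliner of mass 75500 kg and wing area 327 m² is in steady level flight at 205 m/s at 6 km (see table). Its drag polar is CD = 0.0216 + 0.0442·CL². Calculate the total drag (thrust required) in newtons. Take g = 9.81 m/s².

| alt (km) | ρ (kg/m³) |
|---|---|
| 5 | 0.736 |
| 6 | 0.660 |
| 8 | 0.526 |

At 6 km, from the table: ρ = 0.660 kg/m³.
In steady level flight, lift balances weight: W = mg = 75500 × 9.81 = 7.4066×10^5 N.
Dynamic pressure q = 0.5 × 0.66 × 205² = 13870 Pa.
Required CL = L/(qS) = 7.4066×10^5/(13870·327) = 0.1633.
CD = 0.0216 + 0.0442 × 0.1633² = 0.02278.
D = q·S·CD = 13870 × 327 × 0.02278 = 1.033×10^5 N

D = 1.03×10^5 N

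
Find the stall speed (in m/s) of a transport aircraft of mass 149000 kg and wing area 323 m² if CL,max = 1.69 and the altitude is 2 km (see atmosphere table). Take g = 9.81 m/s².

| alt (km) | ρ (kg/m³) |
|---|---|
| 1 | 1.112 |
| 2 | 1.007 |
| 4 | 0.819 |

V_stall = 72.9 m/s

At 2 km, from the table: ρ = 1.007 kg/m³.
Stall occurs when L = W at CL,max. W = mg = 149000 × 9.81 = 1.462×10^6 N.
From L = ½ρV²S·CL,max = W: V_stall = √(2W/(ρSCL,max)) = √(2·1.462×10^6/(1.007·323·1.69))
V_stall = √5318 = 72.9 m/s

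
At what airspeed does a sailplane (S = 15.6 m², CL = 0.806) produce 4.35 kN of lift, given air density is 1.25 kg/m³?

L = ½ρv²S·CL ⇒ v = √(2L/(ρ·S·CL))
v = √(2 × 4350 / (1.25 × 15.6 × 0.806)) = √553.5 = 23.5 m/s

v = 23.5 m/s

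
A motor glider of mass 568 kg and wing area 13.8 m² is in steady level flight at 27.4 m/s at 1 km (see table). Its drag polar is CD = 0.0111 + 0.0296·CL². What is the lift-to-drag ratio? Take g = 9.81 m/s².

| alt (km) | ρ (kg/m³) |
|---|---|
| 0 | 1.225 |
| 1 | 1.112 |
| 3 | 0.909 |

L/D = 24.9

At 1 km, from the table: ρ = 1.112 kg/m³.
In steady level flight, lift balances weight: W = mg = 568 × 9.81 = 5572.1 N.
q = ½ρv² = ½ × 1.112 × 27.4² = 417.4 Pa.
CL = W/(q·S) = 5572.1 / (417.4 × 13.8) = 0.9673.
CD = 0.0111 + 0.0296 × 0.9673² = 0.0388.
L/D = CL/CD = 0.9673 / 0.0388 = 24.9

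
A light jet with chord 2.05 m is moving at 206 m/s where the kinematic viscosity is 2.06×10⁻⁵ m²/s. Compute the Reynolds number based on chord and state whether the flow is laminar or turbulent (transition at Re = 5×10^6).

Re = 2.05×10^7 (turbulent)

Re = v·c/ν = 206 × 2.05 / (2.06×10⁻⁵) = 2.05×10^7
Since 2.05×10^7 > 5×10^6, the flow is turbulent.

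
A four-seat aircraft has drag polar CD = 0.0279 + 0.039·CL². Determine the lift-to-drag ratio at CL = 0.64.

CD = 0.0279 + 0.039 × 0.64² = 0.04387
L/D = CL/CD = 0.64 / 0.04387 = 14.6

L/D = 14.6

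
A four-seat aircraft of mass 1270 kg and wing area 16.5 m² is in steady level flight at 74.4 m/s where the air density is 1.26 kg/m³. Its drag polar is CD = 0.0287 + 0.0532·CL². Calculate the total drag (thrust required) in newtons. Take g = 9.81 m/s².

Weight W = mg = 1270 × 9.81 = 12459 N; in level flight L = W.
q = ½ρv² = ½ × 1.26 × 74.4² = 3487 Pa.
Required CL = L/(qS) = 12459/(3487·16.5) = 0.2165.
CD = 0.0287 + 0.0532 × 0.2165² = 0.03119.
D = q·S·CD = 3487 × 16.5 × 0.03119 = 1795 N

D = 1790 N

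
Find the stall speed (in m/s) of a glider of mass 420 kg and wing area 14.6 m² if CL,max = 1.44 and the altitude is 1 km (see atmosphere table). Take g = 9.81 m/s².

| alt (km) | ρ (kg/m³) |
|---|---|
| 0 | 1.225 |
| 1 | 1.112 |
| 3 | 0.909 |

V_stall = 18.8 m/s

At 1 km, from the table: ρ = 1.112 kg/m³.
Stall occurs when L = W at CL,max. W = mg = 420 × 9.81 = 4120 N.
V_stall = √(2W/(ρ·S·CL,max)) = √(2 × 4120 / (1.112 × 14.6 × 1.44))
V_stall = √352.5 = 18.8 m/s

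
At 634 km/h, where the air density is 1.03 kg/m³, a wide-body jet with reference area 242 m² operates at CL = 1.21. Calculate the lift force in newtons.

Convert speed: v = 634 km/h ÷ 3.6 = 176.1 m/s.
Dynamic pressure q = ½ρv² = ½ × 1.03 × 176.1² = 15970 Pa.
L = q·S·CL = 15970 × 242 × 1.21 = 4.68×10^6 N ≈ 4680 kN

L = 4.68×10^6 N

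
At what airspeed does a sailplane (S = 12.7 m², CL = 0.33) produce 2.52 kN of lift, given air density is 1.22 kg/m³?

v = 31.4 m/s

L = ½ρv²S·CL ⇒ v = √(2L/(ρ·S·CL))
v = √(2 × 2520 / (1.22 × 12.7 × 0.33)) = √985.7 = 31.4 m/s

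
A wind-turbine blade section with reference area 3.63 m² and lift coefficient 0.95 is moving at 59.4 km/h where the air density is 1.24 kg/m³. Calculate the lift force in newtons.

Convert speed: v = 59.4 km/h ÷ 3.6 = 16.5 m/s.
Dynamic pressure q = ½ρv² = ½ × 1.24 × 16.5² = 168.8 Pa.
L = q·S·CL = 168.8 × 3.63 × 0.95 = 582 N

L = 582 N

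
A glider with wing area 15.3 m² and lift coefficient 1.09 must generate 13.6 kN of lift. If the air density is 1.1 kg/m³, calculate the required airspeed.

L = ½ρv²S·CL ⇒ v = √(2L/(ρ·S·CL))
v = √(2 × 13600 / (1.1 × 15.3 × 1.09)) = √1483 = 38.5 m/s

v = 38.5 m/s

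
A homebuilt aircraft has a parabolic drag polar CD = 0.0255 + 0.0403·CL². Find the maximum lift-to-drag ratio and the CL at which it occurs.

(L/D)max = 15.6, at CL = 0.795

For CD = CD0 + K·CL², (L/D)max occurs at CL* = √(CD0/K) and equals 1/(2√(K·CD0)).
(L/D)max = 1/(2√(0.0403 × 0.0255)) = 1/(2 × 0.03206) = 15.6
CL* = √(0.0255/0.0403) = 0.795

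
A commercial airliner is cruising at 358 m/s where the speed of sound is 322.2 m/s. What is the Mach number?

M = 1.11

M = v/a = 358 / 322.2 = 1.11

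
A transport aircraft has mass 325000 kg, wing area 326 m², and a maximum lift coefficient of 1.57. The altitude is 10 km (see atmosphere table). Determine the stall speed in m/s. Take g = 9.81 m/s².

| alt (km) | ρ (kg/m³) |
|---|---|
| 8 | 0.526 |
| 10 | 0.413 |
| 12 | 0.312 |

V_stall = 174 m/s

At 10 km, from the table: ρ = 0.413 kg/m³.
Stall occurs when L = W at CL,max. W = mg = 325000 × 9.81 = 3.188×10^6 N.
From L = ½ρV²S·CL,max = W: V_stall = √(2W/(ρSCL,max)) = √(2·3.188×10^6/(0.413·326·1.57))
V_stall = √30170 = 174 m/s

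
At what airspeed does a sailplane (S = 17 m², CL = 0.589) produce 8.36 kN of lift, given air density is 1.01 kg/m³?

v = 40.7 m/s

L = ½ρv²S·CL ⇒ v = √(2L/(ρ·S·CL))
v = √(2 × 8360 / (1.01 × 17 × 0.589)) = √1653 = 40.7 m/s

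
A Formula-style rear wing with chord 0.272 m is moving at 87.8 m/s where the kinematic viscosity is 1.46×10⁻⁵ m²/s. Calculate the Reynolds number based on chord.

Re = v·c/ν = 87.8 × 0.272 / (1.46×10⁻⁵) = 1.64×10^6

Re = 1.64×10^6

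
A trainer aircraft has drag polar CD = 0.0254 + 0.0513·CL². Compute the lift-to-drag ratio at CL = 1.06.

CD = 0.0254 + 0.0513 × 1.06² = 0.08304
L/D = CL/CD = 1.06 / 0.08304 = 12.8

L/D = 12.8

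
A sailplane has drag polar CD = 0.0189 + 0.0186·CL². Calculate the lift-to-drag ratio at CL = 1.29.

CD = 0.0189 + 0.0186 × 1.29² = 0.04985
L/D = CL/CD = 1.29 / 0.04985 = 25.9

L/D = 25.9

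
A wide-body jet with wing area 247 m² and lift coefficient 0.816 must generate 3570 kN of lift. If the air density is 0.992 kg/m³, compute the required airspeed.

L = ½ρv²S·CL ⇒ v = √(2L/(ρ·S·CL))
v = √(2 × 3.57×10^6 / (0.992 × 247 × 0.816)) = √35710 = 189 m/s

v = 189 m/s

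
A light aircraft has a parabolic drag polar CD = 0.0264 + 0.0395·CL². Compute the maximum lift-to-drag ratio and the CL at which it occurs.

(L/D)max = 15.5, at CL = 0.818

For CD = CD0 + K·CL², (L/D)max occurs at CL* = √(CD0/K) and equals 1/(2√(K·CD0)).
(L/D)max = 1/(2√(0.0395 × 0.0264)) = 1/(2 × 0.03229) = 15.5
CL* = √(0.0264/0.0395) = 0.818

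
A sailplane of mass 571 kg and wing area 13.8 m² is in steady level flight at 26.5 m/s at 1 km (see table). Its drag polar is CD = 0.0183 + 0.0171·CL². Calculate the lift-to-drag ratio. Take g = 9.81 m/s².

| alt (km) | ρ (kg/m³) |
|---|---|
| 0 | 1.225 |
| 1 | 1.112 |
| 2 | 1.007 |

L/D = 28.3

At 1 km, from the table: ρ = 1.112 kg/m³.
Weight W = mg = 571 × 9.81 = 5601.5 N; in level flight L = W.
Dynamic pressure q = 0.5 × 1.112 × 26.5² = 390.5 Pa.
CL = W/(q·S) = 5601.5 / (390.5 × 13.8) = 1.04.
CD = 0.0183 + 0.0171 × 1.04² = 0.03678.
L/D = CL/CD = 1.04 / 0.03678 = 28.3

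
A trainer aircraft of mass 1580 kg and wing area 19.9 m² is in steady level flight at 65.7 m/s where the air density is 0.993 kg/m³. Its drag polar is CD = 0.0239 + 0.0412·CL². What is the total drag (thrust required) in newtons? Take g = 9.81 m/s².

D = 1250 N

In steady level flight, lift balances weight: W = mg = 1580 × 9.81 = 15500 N.
Dynamic pressure q = 0.5 × 0.993 × 65.7² = 2143 Pa.
CL = W/(q·S) = 15500 / (2143 × 19.9) = 0.3634.
CD = 0.0239 + 0.0412 × 0.3634² = 0.02934.
D = q·S·CD = 2143 × 19.9 × 0.02934 = 1251 N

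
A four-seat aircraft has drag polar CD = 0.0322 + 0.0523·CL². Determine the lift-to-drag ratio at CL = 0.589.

CD = 0.0322 + 0.0523 × 0.589² = 0.05034
L/D = CL/CD = 0.589 / 0.05034 = 11.7

L/D = 11.7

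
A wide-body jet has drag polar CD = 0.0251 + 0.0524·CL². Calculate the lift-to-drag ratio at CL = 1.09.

L/D = 12.5

CD = 0.0251 + 0.0524 × 1.09² = 0.08736
L/D = CL/CD = 1.09 / 0.08736 = 12.5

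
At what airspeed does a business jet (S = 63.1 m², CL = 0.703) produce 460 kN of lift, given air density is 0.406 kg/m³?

v = 226 m/s

L = ½ρv²S·CL ⇒ v = √(2L/(ρ·S·CL))
v = √(2 × 4.6×10^5 / (0.406 × 63.1 × 0.703)) = √51080 = 226 m/s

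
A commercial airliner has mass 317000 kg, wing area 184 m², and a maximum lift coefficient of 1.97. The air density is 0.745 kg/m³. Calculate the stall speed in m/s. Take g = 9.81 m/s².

Weight W = mg = 317000 × 9.81 = 3.11×10^6 N.
V_stall = √(2W/(ρ·S·CL,max)) = √(2 × 3.11×10^6 / (0.745 × 184 × 1.97))
V_stall = √23030 = 152 m/s

V_stall = 152 m/s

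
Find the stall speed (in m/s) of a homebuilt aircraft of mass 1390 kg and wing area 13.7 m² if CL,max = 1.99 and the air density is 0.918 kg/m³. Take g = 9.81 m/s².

At stall, lift equals weight: L = W = m·g = 1390 × 9.81 = 13640 N.
V_stall = √(2W/(ρ·S·CL,max)) = √(2 × 13640 / (0.918 × 13.7 × 1.99))
V_stall = √1090 = 33 m/s

V_stall = 33 m/s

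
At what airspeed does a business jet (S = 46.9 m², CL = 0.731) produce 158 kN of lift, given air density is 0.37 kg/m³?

v = 158 m/s

L = ½ρv²S·CL ⇒ v = √(2L/(ρ·S·CL))
v = √(2 × 1.58×10^5 / (0.37 × 46.9 × 0.731)) = √24910 = 158 m/s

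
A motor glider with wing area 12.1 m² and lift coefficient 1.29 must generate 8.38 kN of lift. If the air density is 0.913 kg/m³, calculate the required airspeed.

v = 34.3 m/s

L = ½ρv²S·CL ⇒ v = √(2L/(ρ·S·CL))
v = √(2 × 8380 / (0.913 × 12.1 × 1.29)) = √1176 = 34.3 m/s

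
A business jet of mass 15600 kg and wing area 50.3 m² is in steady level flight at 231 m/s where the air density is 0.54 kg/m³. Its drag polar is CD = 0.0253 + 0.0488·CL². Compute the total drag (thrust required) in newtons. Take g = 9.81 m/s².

Weight W = mg = 15600 × 9.81 = 1.5304×10^5 N; in level flight L = W.
q = ½ρv² = ½ × 0.54 × 231² = 14410 Pa.
CL = W/(q·S) = 1.5304×10^5 / (14410 × 50.3) = 0.2112.
CD = 0.0253 + 0.0488 × 0.2112² = 0.02748.
D = q·S·CD = 14410 × 50.3 × 0.02748 = 19910 N

D = 19900 N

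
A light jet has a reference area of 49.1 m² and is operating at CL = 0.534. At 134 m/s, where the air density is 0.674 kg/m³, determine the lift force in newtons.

L = 1.59×10^5 N

L = ½ρv²S·CL = ½ × 0.674 × 134² × 49.1 × 0.534 = 1.59×10^5 N ≈ 159 kN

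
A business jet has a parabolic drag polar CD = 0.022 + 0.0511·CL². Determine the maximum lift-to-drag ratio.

For CD = CD0 + K·CL², (L/D)max occurs at CL* = √(CD0/K) and equals 1/(2√(K·CD0)).
(L/D)max = 1/(2√(0.0511 × 0.022)) = 1/(2 × 0.03353) = 14.9

(L/D)max = 14.9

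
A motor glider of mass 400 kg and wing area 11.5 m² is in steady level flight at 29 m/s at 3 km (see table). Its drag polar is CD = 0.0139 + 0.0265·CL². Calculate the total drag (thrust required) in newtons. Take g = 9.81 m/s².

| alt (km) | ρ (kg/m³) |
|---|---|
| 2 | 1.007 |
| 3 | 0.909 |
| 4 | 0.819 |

D = 154 N

At 3 km, from the table: ρ = 0.909 kg/m³.
In steady level flight, lift balances weight: W = mg = 400 × 9.81 = 3924 N.
Dynamic pressure q = 0.5 × 0.909 × 29² = 382.2 Pa.
CL = 2W/(ρv²S) = 2×3924/(0.909×29²×11.5) = 0.8927.
CD = 0.0139 + 0.0265 × 0.8927² = 0.03502.
D = q·S·CD = 382.2 × 11.5 × 0.03502 = 153.9 N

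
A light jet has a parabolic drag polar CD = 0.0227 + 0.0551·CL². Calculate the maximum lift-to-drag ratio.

For CD = CD0 + K·CL², (L/D)max occurs at CL* = √(CD0/K) and equals 1/(2√(K·CD0)).
(L/D)max = 1/(2√(0.0551 × 0.0227)) = 1/(2 × 0.03537) = 14.1

(L/D)max = 14.1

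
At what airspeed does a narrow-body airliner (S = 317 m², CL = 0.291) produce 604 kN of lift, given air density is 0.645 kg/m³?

v = 142 m/s

L = ½ρv²S·CL ⇒ v = √(2L/(ρ·S·CL))
v = √(2 × 6.04×10^5 / (0.645 × 317 × 0.291)) = √20300 = 142 m/s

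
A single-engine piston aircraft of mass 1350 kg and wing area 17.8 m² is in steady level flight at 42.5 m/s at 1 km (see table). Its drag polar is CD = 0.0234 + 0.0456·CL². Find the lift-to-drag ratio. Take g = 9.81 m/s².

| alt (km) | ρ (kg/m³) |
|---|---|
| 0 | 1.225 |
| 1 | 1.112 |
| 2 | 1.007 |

At 1 km, from the table: ρ = 1.112 kg/m³.
Level flight ⇒ L = W = m·g = 1350 × 9.81 = 13244 N.
Dynamic pressure q = 0.5 × 1.112 × 42.5² = 1004 Pa.
CL = 2W/(ρv²S) = 2×13244/(1.112×42.5²×17.8) = 0.7408.
CD = 0.0234 + 0.0456 × 0.7408² = 0.04843.
L/D = CL/CD = 0.7408 / 0.04843 = 15.3

L/D = 15.3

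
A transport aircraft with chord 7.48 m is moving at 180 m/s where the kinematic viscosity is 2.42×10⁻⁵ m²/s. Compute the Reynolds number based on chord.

Re = 5.56×10^7

Re = v·c/ν = 180 × 7.48 / (2.42×10⁻⁵) = 5.56×10^7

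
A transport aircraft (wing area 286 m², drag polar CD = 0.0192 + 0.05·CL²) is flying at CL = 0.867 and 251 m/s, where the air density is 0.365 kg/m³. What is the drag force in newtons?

CD = 0.0192 + 0.05 × 0.867² = 0.05678
D = ½ρv²S·CD = ½ × 0.365 × 251² × 286 × 0.05678 = 1.87×10^5 N

D = 1.87×10^5 N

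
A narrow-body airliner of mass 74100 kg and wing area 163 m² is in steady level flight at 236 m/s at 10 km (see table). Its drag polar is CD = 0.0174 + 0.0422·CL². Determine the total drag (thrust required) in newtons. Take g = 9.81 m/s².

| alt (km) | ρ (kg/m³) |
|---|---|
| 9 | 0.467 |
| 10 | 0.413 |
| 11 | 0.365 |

D = 44500 N

At 10 km, from the table: ρ = 0.413 kg/m³.
In steady level flight, lift balances weight: W = mg = 74100 × 9.81 = 7.2692×10^5 N.
q = ½ρv² = ½ × 0.413 × 236² = 11500 Pa.
Required CL = L/(qS) = 7.2692×10^5/(11500·163) = 0.3878.
CD = 0.0174 + 0.0422 × 0.3878² = 0.02374.
D = q·S·CD = 11500 × 163 × 0.02374 = 44510 N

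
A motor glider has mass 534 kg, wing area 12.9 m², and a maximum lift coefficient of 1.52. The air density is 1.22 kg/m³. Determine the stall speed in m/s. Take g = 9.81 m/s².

V_stall = 20.9 m/s

At stall, lift equals weight: L = W = m·g = 534 × 9.81 = 5239 N.
From L = ½ρV²S·CL,max = W: V_stall = √(2W/(ρSCL,max)) = √(2·5239/(1.22·12.9·1.52))
V_stall = √438 = 20.9 m/s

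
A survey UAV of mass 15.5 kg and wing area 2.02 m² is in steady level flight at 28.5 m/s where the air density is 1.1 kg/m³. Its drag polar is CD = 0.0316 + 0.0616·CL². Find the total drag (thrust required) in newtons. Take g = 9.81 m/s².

D = 30.1 N

Weight W = mg = 15.5 × 9.81 = 152.06 N; in level flight L = W.
Dynamic pressure q = 0.5 × 1.1 × 28.5² = 446.7 Pa.
CL = 2W/(ρv²S) = 2×152.06/(1.1×28.5²×2.02) = 0.1685.
CD = 0.0316 + 0.0616 × 0.1685² = 0.03335.
D = q·S·CD = 446.7 × 2.02 × 0.03335 = 30.09 N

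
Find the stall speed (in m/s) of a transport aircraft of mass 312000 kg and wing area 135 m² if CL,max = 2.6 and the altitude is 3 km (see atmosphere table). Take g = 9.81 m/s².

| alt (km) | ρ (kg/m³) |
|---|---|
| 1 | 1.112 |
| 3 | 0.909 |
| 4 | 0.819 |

V_stall = 139 m/s

At 3 km, from the table: ρ = 0.909 kg/m³.
Stall occurs when L = W at CL,max. W = mg = 312000 × 9.81 = 3.061×10^6 N.
V_stall = √(2W/(ρ·S·CL,max)) = √(2 × 3.061×10^6 / (0.909 × 135 × 2.6))
V_stall = √19190 = 139 m/s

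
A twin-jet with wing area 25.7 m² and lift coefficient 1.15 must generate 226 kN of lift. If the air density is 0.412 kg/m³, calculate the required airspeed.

L = ½ρv²S·CL ⇒ v = √(2L/(ρ·S·CL))
v = √(2 × 2.26×10^5 / (0.412 × 25.7 × 1.15)) = √37120 = 193 m/s

v = 193 m/s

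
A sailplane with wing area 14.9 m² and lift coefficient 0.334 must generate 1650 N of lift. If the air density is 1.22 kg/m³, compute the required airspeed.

L = ½ρv²S·CL ⇒ v = √(2L/(ρ·S·CL))
v = √(2 × 1650 / (1.22 × 14.9 × 0.334)) = √543.5 = 23.3 m/s

v = 23.3 m/s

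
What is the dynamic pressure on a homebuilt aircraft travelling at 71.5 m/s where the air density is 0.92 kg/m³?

q = 2350 Pa

q = ½ρv² = ½ × 0.92 × 71.5² = 2350 Pa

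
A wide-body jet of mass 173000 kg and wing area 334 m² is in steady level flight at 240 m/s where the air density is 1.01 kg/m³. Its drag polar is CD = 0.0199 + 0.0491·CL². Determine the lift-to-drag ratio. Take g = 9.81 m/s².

In steady level flight, lift balances weight: W = mg = 173000 × 9.81 = 1.6971×10^6 N.
Dynamic pressure q = 0.5 × 1.01 × 240² = 29090 Pa.
CL = W/(q·S) = 1.6971×10^6 / (29090 × 334) = 0.1747.
CD = 0.0199 + 0.0491 × 0.1747² = 0.0214.
L/D = CL/CD = 0.1747 / 0.0214 = 8.16

L/D = 8.16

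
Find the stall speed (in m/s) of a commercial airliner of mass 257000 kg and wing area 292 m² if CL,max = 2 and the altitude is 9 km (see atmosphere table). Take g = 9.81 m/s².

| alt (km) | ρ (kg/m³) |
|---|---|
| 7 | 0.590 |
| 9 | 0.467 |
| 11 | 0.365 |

At 9 km, from the table: ρ = 0.467 kg/m³.
At stall, lift equals weight: L = W = m·g = 257000 × 9.81 = 2.521×10^6 N.
V_stall = √(2W/(ρ·S·CL,max)) = √(2 × 2.521×10^6 / (0.467 × 292 × 2))
V_stall = √18490 = 136 m/s

V_stall = 136 m/s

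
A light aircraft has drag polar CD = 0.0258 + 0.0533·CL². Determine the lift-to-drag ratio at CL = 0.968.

L/D = 12.8

CD = 0.0258 + 0.0533 × 0.968² = 0.07574
L/D = CL/CD = 0.968 / 0.07574 = 12.8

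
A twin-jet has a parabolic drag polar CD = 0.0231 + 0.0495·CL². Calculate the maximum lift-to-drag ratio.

(L/D)max = 14.8

For CD = CD0 + K·CL², (L/D)max occurs at CL* = √(CD0/K) and equals 1/(2√(K·CD0)).
(L/D)max = 1/(2√(0.0495 × 0.0231)) = 1/(2 × 0.03381) = 14.8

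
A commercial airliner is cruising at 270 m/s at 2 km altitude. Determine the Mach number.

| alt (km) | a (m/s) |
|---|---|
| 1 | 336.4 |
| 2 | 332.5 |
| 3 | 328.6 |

M = 0.812

At 2 km, from the table: a = 332.5 m/s.
M = v/a = 270 / 332.5 = 0.812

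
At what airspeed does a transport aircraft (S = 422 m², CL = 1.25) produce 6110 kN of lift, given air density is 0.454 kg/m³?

L = ½ρv²S·CL ⇒ v = √(2L/(ρ·S·CL))
v = √(2 × 6.11×10^6 / (0.454 × 422 × 1.25)) = √51030 = 226 m/s

v = 226 m/s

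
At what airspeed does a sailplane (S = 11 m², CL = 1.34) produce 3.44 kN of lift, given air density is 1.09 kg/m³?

v = 20.7 m/s

L = ½ρv²S·CL ⇒ v = √(2L/(ρ·S·CL))
v = √(2 × 3440 / (1.09 × 11 × 1.34)) = √428.2 = 20.7 m/s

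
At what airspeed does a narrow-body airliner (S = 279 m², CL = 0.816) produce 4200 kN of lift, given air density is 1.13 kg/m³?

v = 181 m/s

L = ½ρv²S·CL ⇒ v = √(2L/(ρ·S·CL))
v = √(2 × 4.2×10^6 / (1.13 × 279 × 0.816)) = √32650 = 181 m/s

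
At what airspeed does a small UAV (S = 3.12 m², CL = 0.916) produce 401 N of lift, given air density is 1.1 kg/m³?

v = 16 m/s

L = ½ρv²S·CL ⇒ v = √(2L/(ρ·S·CL))
v = √(2 × 401 / (1.1 × 3.12 × 0.916)) = √255.1 = 16 m/s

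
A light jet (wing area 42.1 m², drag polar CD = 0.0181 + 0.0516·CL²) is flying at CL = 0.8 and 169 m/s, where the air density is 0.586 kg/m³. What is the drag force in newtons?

CD = 0.0181 + 0.0516 × 0.8² = 0.05112
D = ½ρv²S·CD = ½ × 0.586 × 169² × 42.1 × 0.05112 = 18000 N

D = 18000 N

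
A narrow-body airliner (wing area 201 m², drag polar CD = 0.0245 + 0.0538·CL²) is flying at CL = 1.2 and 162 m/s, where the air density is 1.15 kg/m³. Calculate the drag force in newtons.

CD = 0.0245 + 0.0538 × 1.2² = 0.102
D = ½ρv²S·CD = ½ × 1.15 × 162² × 201 × 0.102 = 3.09×10^5 N

D = 3.09×10^5 N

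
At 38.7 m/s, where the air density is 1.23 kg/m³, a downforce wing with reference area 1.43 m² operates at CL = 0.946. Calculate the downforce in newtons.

L = ½ρv²S·CL = ½ × 1.23 × 38.7² × 1.43 × 0.946 = 1250 N

L = 1250 N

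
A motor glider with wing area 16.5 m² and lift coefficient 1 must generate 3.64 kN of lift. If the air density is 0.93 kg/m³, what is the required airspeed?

v = 21.8 m/s

L = ½ρv²S·CL ⇒ v = √(2L/(ρ·S·CL))
v = √(2 × 3640 / (0.93 × 16.5 × 1)) = √474.4 = 21.8 m/s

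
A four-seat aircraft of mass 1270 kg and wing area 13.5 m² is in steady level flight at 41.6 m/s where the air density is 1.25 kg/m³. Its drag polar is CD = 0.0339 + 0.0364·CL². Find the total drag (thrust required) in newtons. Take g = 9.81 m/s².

D = 882 N

Weight W = mg = 1270 × 9.81 = 12459 N; in level flight L = W.
Dynamic pressure q = 0.5 × 1.25 × 41.6² = 1082 Pa.
Required CL = L/(qS) = 12459/(1082·13.5) = 0.8532.
CD = 0.0339 + 0.0364 × 0.8532² = 0.0604.
D = q·S·CD = 1082 × 13.5 × 0.0604 = 881.9 N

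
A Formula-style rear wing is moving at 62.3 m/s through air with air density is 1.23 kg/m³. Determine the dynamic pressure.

q = 2390 Pa

q = ½ρv² = ½ × 1.23 × 62.3² = 2390 Pa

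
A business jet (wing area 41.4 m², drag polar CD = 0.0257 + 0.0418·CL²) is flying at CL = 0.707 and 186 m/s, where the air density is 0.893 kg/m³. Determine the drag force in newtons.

D = 29800 N

CD = 0.0257 + 0.0418 × 0.707² = 0.04659
D = ½ρv²S·CD = ½ × 0.893 × 186² × 41.4 × 0.04659 = 29800 N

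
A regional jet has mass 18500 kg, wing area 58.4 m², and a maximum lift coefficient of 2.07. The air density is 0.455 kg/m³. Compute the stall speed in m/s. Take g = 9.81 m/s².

At stall, lift equals weight: L = W = m·g = 18500 × 9.81 = 1.815×10^5 N.
V_stall = √(2W/(ρ·S·CL,max)) = √(2 × 1.815×10^5 / (0.455 × 58.4 × 2.07))
V_stall = √6599 = 81.2 m/s

V_stall = 81.2 m/s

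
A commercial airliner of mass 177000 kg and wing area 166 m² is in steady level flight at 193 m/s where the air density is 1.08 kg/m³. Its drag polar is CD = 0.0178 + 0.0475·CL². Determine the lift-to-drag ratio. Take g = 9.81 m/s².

L/D = 17

Weight W = mg = 177000 × 9.81 = 1.7364×10^6 N; in level flight L = W.
Dynamic pressure q = 0.5 × 1.08 × 193² = 20110 Pa.
CL = W/(q·S) = 1.7364×10^6 / (20110 × 166) = 0.52.
CD = 0.0178 + 0.0475 × 0.52² = 0.03065.
L/D = CL/CD = 0.52 / 0.03065 = 17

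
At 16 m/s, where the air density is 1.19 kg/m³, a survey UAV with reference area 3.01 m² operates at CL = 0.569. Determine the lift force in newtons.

Dynamic pressure q = ½ρv² = ½ × 1.19 × 16² = 152.3 Pa.
L = q·S·CL = 152.3 × 3.01 × 0.569 = 261 N

L = 261 N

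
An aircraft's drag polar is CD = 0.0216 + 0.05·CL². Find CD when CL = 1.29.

CD = 0.105

CD = 0.0216 + 0.05 × 1.29² = 0.0216 + 0.08321 = 0.105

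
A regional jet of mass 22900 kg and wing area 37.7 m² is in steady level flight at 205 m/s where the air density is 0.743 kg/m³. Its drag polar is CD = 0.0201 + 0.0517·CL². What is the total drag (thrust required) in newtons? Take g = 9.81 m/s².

D = 16300 N

Weight W = mg = 22900 × 9.81 = 2.2465×10^5 N; in level flight L = W.
Dynamic pressure q = 0.5 × 0.743 × 205² = 15610 Pa.
CL = W/(q·S) = 2.2465×10^5 / (15610 × 37.7) = 0.3817.
CD = 0.0201 + 0.0517 × 0.3817² = 0.02763.
D = q·S·CD = 15610 × 37.7 × 0.02763 = 16260 N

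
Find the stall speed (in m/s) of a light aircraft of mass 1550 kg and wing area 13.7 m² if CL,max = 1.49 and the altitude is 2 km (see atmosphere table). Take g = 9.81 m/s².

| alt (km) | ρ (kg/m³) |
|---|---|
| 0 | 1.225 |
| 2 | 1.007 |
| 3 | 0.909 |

V_stall = 38.5 m/s

At 2 km, from the table: ρ = 1.007 kg/m³.
Stall occurs when L = W at CL,max. W = mg = 1550 × 9.81 = 15210 N.
From L = ½ρV²S·CL,max = W: V_stall = √(2W/(ρSCL,max)) = √(2·15210/(1.007·13.7·1.49))
V_stall = √1479 = 38.5 m/s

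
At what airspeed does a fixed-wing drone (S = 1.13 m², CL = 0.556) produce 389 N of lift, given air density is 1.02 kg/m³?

v = 34.8 m/s

L = ½ρv²S·CL ⇒ v = √(2L/(ρ·S·CL))
v = √(2 × 389 / (1.02 × 1.13 × 0.556)) = √1214 = 34.8 m/s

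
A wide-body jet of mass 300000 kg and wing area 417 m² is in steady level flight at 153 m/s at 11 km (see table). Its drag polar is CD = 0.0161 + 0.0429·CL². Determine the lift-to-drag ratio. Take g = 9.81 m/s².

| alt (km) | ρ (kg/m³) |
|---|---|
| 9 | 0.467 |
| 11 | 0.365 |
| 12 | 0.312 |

L/D = 12.4

At 11 km, from the table: ρ = 0.365 kg/m³.
In steady level flight, lift balances weight: W = mg = 300000 × 9.81 = 2.943×10^6 N.
q = ½ρv² = ½ × 0.365 × 153² = 4272 Pa.
CL = 2W/(ρv²S) = 2×2.943×10^6/(0.365×153²×417) = 1.652.
CD = 0.0161 + 0.0429 × 1.652² = 0.1332.
L/D = CL/CD = 1.652 / 0.1332 = 12.4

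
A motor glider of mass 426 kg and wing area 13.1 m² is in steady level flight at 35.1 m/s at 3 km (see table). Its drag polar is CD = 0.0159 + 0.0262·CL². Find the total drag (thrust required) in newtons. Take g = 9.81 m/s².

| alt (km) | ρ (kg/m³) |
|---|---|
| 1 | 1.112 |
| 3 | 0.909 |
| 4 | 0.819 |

D = 179 N

At 3 km, from the table: ρ = 0.909 kg/m³.
Weight W = mg = 426 × 9.81 = 4179.1 N; in level flight L = W.
q = ½ρv² = ½ × 0.909 × 35.1² = 559.9 Pa.
CL = W/(q·S) = 4179.1 / (559.9 × 13.1) = 0.5697.
CD = 0.0159 + 0.0262 × 0.5697² = 0.0244.
D = q·S·CD = 559.9 × 13.1 × 0.0244 = 179 N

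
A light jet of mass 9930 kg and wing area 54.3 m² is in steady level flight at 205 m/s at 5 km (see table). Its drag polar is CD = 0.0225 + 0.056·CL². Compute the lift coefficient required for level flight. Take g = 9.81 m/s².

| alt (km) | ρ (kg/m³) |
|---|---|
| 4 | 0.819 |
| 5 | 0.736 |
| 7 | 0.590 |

CL = 0.116

At 5 km, from the table: ρ = 0.736 kg/m³.
In steady level flight, lift balances weight: W = mg = 9930 × 9.81 = 97413 N.
Dynamic pressure q = 0.5 × 0.736 × 205² = 15470 Pa.
CL = 2W/(ρv²S) = 2×97413/(0.736×205²×54.3) = 0.116.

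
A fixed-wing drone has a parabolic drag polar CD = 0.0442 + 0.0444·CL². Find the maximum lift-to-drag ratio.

For CD = CD0 + K·CL², (L/D)max occurs at CL* = √(CD0/K) and equals 1/(2√(K·CD0)).
(L/D)max = 1/(2√(0.0444 × 0.0442)) = 1/(2 × 0.0443) = 11.3

(L/D)max = 11.3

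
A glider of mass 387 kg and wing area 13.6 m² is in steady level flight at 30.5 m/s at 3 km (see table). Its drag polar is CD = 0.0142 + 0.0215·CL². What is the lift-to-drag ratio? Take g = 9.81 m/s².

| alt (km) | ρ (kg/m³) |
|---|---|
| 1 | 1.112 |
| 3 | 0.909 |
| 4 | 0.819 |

L/D = 28

At 3 km, from the table: ρ = 0.909 kg/m³.
Weight W = mg = 387 × 9.81 = 3796.5 N; in level flight L = W.
Dynamic pressure q = 0.5 × 0.909 × 30.5² = 422.8 Pa.
Required CL = L/(qS) = 3796.5/(422.8·13.6) = 0.6602.
CD = 0.0142 + 0.0215 × 0.6602² = 0.02357.
L/D = CL/CD = 0.6602 / 0.02357 = 28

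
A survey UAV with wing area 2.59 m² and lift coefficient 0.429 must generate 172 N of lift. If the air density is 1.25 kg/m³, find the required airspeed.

v = 15.7 m/s

L = ½ρv²S·CL ⇒ v = √(2L/(ρ·S·CL))
v = √(2 × 172 / (1.25 × 2.59 × 0.429)) = √247.7 = 15.7 m/s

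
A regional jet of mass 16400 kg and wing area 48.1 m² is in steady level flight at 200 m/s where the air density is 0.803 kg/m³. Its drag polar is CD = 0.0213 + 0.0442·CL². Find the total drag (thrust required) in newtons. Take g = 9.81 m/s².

Level flight ⇒ L = W = m·g = 16400 × 9.81 = 1.6088×10^5 N.
q = ½ρv² = ½ × 0.803 × 200² = 16060 Pa.
Required CL = L/(qS) = 1.6088×10^5/(16060·48.1) = 0.2083.
CD = 0.0213 + 0.0442 × 0.2083² = 0.02322.
D = q·S·CD = 16060 × 48.1 × 0.02322 = 17930 N

D = 17900 N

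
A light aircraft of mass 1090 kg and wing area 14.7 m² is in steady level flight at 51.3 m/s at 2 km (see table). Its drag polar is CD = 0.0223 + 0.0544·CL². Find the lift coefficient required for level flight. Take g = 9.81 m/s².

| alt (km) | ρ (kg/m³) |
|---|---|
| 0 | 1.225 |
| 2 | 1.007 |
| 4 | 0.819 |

At 2 km, from the table: ρ = 1.007 kg/m³.
Weight W = mg = 1090 × 9.81 = 10693 N; in level flight L = W.
q = ½ρv² = ½ × 1.007 × 51.3² = 1325 Pa.
CL = 2W/(ρv²S) = 2×10693/(1.007×51.3²×14.7) = 0.549.

CL = 0.549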